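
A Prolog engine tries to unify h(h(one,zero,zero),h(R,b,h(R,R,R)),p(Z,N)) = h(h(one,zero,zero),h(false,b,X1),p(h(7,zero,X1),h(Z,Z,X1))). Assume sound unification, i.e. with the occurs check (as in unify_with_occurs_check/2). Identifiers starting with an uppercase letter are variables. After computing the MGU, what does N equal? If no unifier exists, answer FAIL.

Decompose h/3: h(one,zero,zero) = h(one,zero,zero),  h(R,b,h(R,R,R)) = h(false,b,X1),  p(Z,N) = p(h(7,zero,X1),h(Z,Z,X1)).
Delete trivial equation h(one,zero,zero) = h(one,zero,zero).
Decompose h/3: R = false,  b = b,  h(R,R,R) = X1.
Bind R := false; substituting into the one remaining equation that mentions R gives: h(false,false,false) = X1.
Delete trivial equation b = b.
Bind X1 := h(false,false,false); substituting into the remaining equation gives: p(Z,N) = p(h(7,zero,h(false,false,false)),h(Z,Z,h(false,false,false))).
Decompose p/2: Z = h(7,zero,h(false,false,false)),  N = h(Z,Z,h(false,false,false)).
Bind Z := h(7,zero,h(false,false,false)); substituting into the remaining equation gives: N = h(h(7,zero,h(false,false,false)),h(7,zero,h(false,false,false)),h(false,false,false)).
Bind N := h(h(7,zero,h(false,false,false)),h(7,zero,h(false,false,false)),h(false,false,false)).
MGU = { R -> false, X1 -> h(false,false,false), Z -> h(7,zero,h(false,false,false)), N -> h(h(7,zero,h(false,false,false)),h(7,zero,h(false,false,false)),h(false,false,false)) }, so N -> h(h(7,zero,h(false,false,false)),h(7,zero,h(false,false,false)),h(false,false,false)).

h(h(7,zero,h(false,false,false)),h(7,zero,h(false,false,false)),h(false,false,false))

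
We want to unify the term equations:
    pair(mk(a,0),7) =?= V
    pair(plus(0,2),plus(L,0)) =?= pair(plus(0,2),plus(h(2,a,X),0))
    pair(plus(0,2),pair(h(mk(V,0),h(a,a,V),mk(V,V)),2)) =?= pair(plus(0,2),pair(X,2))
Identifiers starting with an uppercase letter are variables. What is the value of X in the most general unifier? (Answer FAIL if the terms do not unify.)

h(mk(pair(mk(a,0),7),0),h(a,a,pair(mk(a,0),7)),mk(pair(mk(a,0),7),pair(mk(a,0),7)))

Bind V := pair(mk(a,0),7); substituting into the one remaining equation that mentions V gives: pair(plus(0,2),pair(h(mk(pair(mk(a,0),7),0),h(a,a,pair(mk(a,0),7)),mk(pair(mk(a,0),7),pair(mk(a,0),7))),2)) =?= pair(plus(0,2),pair(X,2)).
Decompose pair/2: plus(0,2) =?= plus(0,2),  plus(L,0) =?= plus(h(2,a,X),0).
Delete trivial equation plus(0,2) =?= plus(0,2).
Decompose plus/2: L =?= h(2,a,X),  0 =?= 0.
Bind L := h(2,a,X); no other remaining equation mentions L.
Delete trivial equation 0 =?= 0.
Decompose pair/2: plus(0,2) =?= plus(0,2),  pair(h(mk(pair(mk(a,0),7),0),h(a,a,pair(mk(a,0),7)),mk(pair(mk(a,0),7),pair(mk(a,0),7))),2) =?= pair(X,2).
Delete trivial equation plus(0,2) =?= plus(0,2).
Decompose pair/2: h(mk(pair(mk(a,0),7),0),h(a,a,pair(mk(a,0),7)),mk(pair(mk(a,0),7),pair(mk(a,0),7))) =?= X,  2 =?= 2.
Bind X := h(mk(pair(mk(a,0),7),0),h(a,a,pair(mk(a,0),7)),mk(pair(mk(a,0),7),pair(mk(a,0),7))); no other remaining equation mentions X. Substituting into the earlier binding gives L := h(2,a,h(mk(pair(mk(a,0),7),0),h(a,a,pair(mk(a,0),7)),mk(pair(mk(a,0),7),pair(mk(a,0),7)))).
Delete trivial equation 2 =?= 2.
MGU = { V := pair(mk(a,0),7), L := h(2,a,h(mk(pair(mk(a,0),7),0),h(a,a,pair(mk(a,0),7)),mk(pair(mk(a,0),7),pair(mk(a,0),7)))), X := h(mk(pair(mk(a,0),7),0),h(a,a,pair(mk(a,0),7)),mk(pair(mk(a,0),7),pair(mk(a,0),7))) }, so X := h(mk(pair(mk(a,0),7),0),h(a,a,pair(mk(a,0),7)),mk(pair(mk(a,0),7),pair(mk(a,0),7))).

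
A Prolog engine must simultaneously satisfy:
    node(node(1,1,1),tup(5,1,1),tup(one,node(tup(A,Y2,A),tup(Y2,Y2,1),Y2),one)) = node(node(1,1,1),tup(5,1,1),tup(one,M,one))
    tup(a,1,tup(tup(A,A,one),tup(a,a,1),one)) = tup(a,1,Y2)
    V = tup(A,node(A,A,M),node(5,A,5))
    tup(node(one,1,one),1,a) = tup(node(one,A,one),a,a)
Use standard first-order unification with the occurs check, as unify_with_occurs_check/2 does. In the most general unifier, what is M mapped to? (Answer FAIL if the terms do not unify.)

Decompose node/3: node(1,1,1) = node(1,1,1),  tup(5,1,1) = tup(5,1,1),  tup(one,node(tup(A,Y2,A),tup(Y2,Y2,1),Y2),one) = tup(one,M,one).
Delete trivial equation node(1,1,1) = node(1,1,1).
Delete trivial equation tup(5,1,1) = tup(5,1,1).
Decompose tup/3: one = one,  node(tup(A,Y2,A),tup(Y2,Y2,1),Y2) = M,  one = one.
Delete trivial equation one = one.
Bind M := node(tup(A,Y2,A),tup(Y2,Y2,1),Y2); substituting into the one remaining equation that mentions M gives: V = tup(A,node(A,A,node(tup(A,Y2,A),tup(Y2,Y2,1),Y2)),node(5,A,5)).
Delete trivial equation one = one.
Decompose tup/3: a = a,  1 = 1,  tup(tup(A,A,one),tup(a,a,1),one) = Y2.
Delete trivial equation a = a.
Delete trivial equation 1 = 1.
Bind Y2 := tup(tup(A,A,one),tup(a,a,1),one); substituting into the one remaining equation that mentions Y2 gives: V = tup(A,node(A,A,node(tup(A,tup(tup(A,A,one),tup(a,a,1),one),A),tup(tup(tup(A,A,one),tup(a,a,1),one),tup(tup(A,A,one),tup(a,a,1),one),1),tup(tup(A,A,one),tup(a,a,1),one))),node(5,A,5)). Substituting into the earlier binding gives M := node(tup(A,tup(tup(A,A,one),tup(a,a,1),one),A),tup(tup(tup(A,A,one),tup(a,a,1),one),tup(tup(A,A,one),tup(a,a,1),one),1),tup(tup(A,A,one),tup(a,a,1),one)).
Bind V := tup(A,node(A,A,node(tup(A,tup(tup(A,A,one),tup(a,a,1),one),A),tup(tup(tup(A,A,one),tup(a,a,1),one),tup(tup(A,A,one),tup(a,a,1),one),1),tup(tup(A,A,one),tup(a,a,1),one))),node(5,A,5)); no other remaining equation mentions V.
Decompose tup/3: node(one,1,one) = node(one,A,one),  1 = a,  a = a.
Decompose node/3: one = one,  1 = A,  one = one.
Delete trivial equation one = one.
Bind A := 1; no other remaining equation mentions A. Substituting into the earlier bindings gives M := node(tup(1,tup(tup(1,1,one),tup(a,a,1),one),1),tup(tup(tup(1,1,one),tup(a,a,1),one),tup(tup(1,1,one),tup(a,a,1),one),1),tup(tup(1,1,one),tup(a,a,1),one)), Y2 := tup(tup(1,1,one),tup(a,a,1),one), V := tup(1,node(1,1,node(tup(1,tup(tup(1,1,one),tup(a,a,1),one),1),tup(tup(tup(1,1,one),tup(a,a,1),one),tup(tup(1,1,one),tup(a,a,1),one),1),tup(tup(1,1,one),tup(a,a,1),one))),node(5,1,5)).
Delete trivial equation one = one.
Clash: constants 1 and a differ; no unifier exists.

FAIL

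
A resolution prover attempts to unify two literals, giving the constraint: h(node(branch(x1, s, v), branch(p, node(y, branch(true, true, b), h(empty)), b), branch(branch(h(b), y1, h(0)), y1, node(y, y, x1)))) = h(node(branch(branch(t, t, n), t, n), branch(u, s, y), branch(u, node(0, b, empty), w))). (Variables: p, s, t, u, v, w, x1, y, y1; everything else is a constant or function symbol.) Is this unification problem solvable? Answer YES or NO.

YES

Decompose h/1: node(branch(x1, s, v), branch(p, node(y, branch(true, true, b), h(empty)), b), branch(branch(h(b), y1, h(0)), y1, node(y, y, x1))) = node(branch(branch(t, t, n), t, n), branch(u, s, y), branch(u, node(0, b, empty), w)).
Decompose node/3: branch(x1, s, v) = branch(branch(t, t, n), t, n),  branch(p, node(y, branch(true, true, b), h(empty)), b) = branch(u, s, y),  branch(branch(h(b), y1, h(0)), y1, node(y, y, x1)) = branch(u, node(0, b, empty), w).
Decompose branch/3: x1 = branch(t, t, n),  s = t,  v = n.
Bind x1 := branch(t, t, n); substituting into the one remaining equation that mentions x1 gives: branch(branch(h(b), y1, h(0)), y1, node(y, y, branch(t, t, n))) = branch(u, node(0, b, empty), w).
Bind s := t; substituting into the one remaining equation that mentions s gives: branch(p, node(y, branch(true, true, b), h(empty)), b) = branch(u, t, y).
Bind v := n; no other remaining equation mentions v.
Decompose branch/3: p = u,  node(y, branch(true, true, b), h(empty)) = t,  b = y.
Bind p := u; no other remaining equation mentions p.
Bind t := node(y, branch(true, true, b), h(empty)); substituting into the one remaining equation that mentions t gives: branch(branch(h(b), y1, h(0)), y1, node(y, y, branch(node(y, branch(true, true, b), h(empty)), node(y, branch(true, true, b), h(empty)), n))) = branch(u, node(0, b, empty), w). Substituting into the earlier bindings gives x1 := branch(node(y, branch(true, true, b), h(empty)), node(y, branch(true, true, b), h(empty)), n), s := node(y, branch(true, true, b), h(empty)).
Bind y := b; substituting into the remaining equation gives: branch(branch(h(b), y1, h(0)), y1, node(b, b, branch(node(b, branch(true, true, b), h(empty)), node(b, branch(true, true, b), h(empty)), n))) = branch(u, node(0, b, empty), w). Substituting into the earlier bindings gives x1 := branch(node(b, branch(true, true, b), h(empty)), node(b, branch(true, true, b), h(empty)), n), s := node(b, branch(true, true, b), h(empty)), t := node(b, branch(true, true, b), h(empty)).
Decompose branch/3: branch(h(b), y1, h(0)) = u,  y1 = node(0, b, empty),  node(b, b, branch(node(b, branch(true, true, b), h(empty)), node(b, branch(true, true, b), h(empty)), n)) = w.
Bind u := branch(h(b), y1, h(0)); no other remaining equation mentions u. Substituting into the earlier binding gives p := branch(h(b), y1, h(0)).
Bind y1 := node(0, b, empty); no other remaining equation mentions y1. Substituting into the earlier bindings gives p := branch(h(b), node(0, b, empty), h(0)), u := branch(h(b), node(0, b, empty), h(0)).
Bind w := node(b, b, branch(node(b, branch(true, true, b), h(empty)), node(b, branch(true, true, b), h(empty)), n)).
No equations remain and no clash or occurs-check failure arose, so a unifier exists.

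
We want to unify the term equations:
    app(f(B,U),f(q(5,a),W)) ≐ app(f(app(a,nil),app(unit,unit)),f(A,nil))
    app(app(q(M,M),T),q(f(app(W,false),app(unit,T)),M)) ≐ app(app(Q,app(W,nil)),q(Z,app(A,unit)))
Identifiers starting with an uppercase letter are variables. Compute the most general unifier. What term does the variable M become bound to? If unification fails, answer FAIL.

app(q(5,a),unit)

Decompose app/2: f(B,U) ≐ f(app(a,nil),app(unit,unit)),  f(q(5,a),W) ≐ f(A,nil).
Decompose f/2: B ≐ app(a,nil),  U ≐ app(unit,unit).
Bind B := app(a,nil); no other remaining equation mentions B.
Bind U := app(unit,unit); no other remaining equation mentions U.
Decompose f/2: q(5,a) ≐ A,  W ≐ nil.
Bind A := q(5,a); substituting into the one remaining equation that mentions A gives: app(app(q(M,M),T),q(f(app(W,false),app(unit,T)),M)) ≐ app(app(Q,app(W,nil)),q(Z,app(q(5,a),unit))).
Bind W := nil; substituting into the remaining equation gives: app(app(q(M,M),T),q(f(app(nil,false),app(unit,T)),M)) ≐ app(app(Q,app(nil,nil)),q(Z,app(q(5,a),unit))).
Decompose app/2: app(q(M,M),T) ≐ app(Q,app(nil,nil)),  q(f(app(nil,false),app(unit,T)),M) ≐ q(Z,app(q(5,a),unit)).
Decompose app/2: q(M,M) ≐ Q,  T ≐ app(nil,nil).
Bind Q := q(M,M); no other remaining equation mentions Q.
Bind T := app(nil,nil); substituting into the remaining equation gives: q(f(app(nil,false),app(unit,app(nil,nil))),M) ≐ q(Z,app(q(5,a),unit)).
Decompose q/2: f(app(nil,false),app(unit,app(nil,nil))) ≐ Z,  M ≐ app(q(5,a),unit).
Bind Z := f(app(nil,false),app(unit,app(nil,nil))); no other remaining equation mentions Z.
Bind M := app(q(5,a),unit). Substituting into the earlier binding gives Q := q(app(q(5,a),unit),app(q(5,a),unit)).
MGU = { B -> app(a,nil), U -> app(unit,unit), A -> q(5,a), W -> nil, Q -> q(app(q(5,a),unit),app(q(5,a),unit)), T -> app(nil,nil), Z -> f(app(nil,false),app(unit,app(nil,nil))), M -> app(q(5,a),unit) }, so M -> app(q(5,a),unit).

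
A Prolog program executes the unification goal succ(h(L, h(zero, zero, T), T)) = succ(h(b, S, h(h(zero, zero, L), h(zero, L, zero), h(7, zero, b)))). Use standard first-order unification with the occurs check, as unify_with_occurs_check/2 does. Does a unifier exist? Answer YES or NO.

YES

Decompose succ/1: h(L, h(zero, zero, T), T) = h(b, S, h(h(zero, zero, L), h(zero, L, zero), h(7, zero, b))).
Decompose h/3: L = b,  h(zero, zero, T) = S,  T = h(h(zero, zero, L), h(zero, L, zero), h(7, zero, b)).
Bind L := b; substituting into the one remaining equation that mentions L gives: T = h(h(zero, zero, b), h(zero, b, zero), h(7, zero, b)).
Bind S := h(zero, zero, T); no other remaining equation mentions S.
Bind T := h(h(zero, zero, b), h(zero, b, zero), h(7, zero, b)). Substituting into the earlier binding gives S := h(zero, zero, h(h(zero, zero, b), h(zero, b, zero), h(7, zero, b))).
No equations remain and no clash or occurs-check failure arose, so a unifier exists.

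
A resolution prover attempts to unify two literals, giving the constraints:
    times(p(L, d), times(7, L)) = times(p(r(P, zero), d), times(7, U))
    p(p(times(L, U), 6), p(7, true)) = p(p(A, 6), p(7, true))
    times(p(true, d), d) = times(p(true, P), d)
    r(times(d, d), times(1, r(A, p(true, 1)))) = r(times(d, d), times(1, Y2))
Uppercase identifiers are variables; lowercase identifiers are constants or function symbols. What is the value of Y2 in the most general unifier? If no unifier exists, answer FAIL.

Decompose times/2: p(L, d) = p(r(P, zero), d),  times(7, L) = times(7, U).
Decompose p/2: L = r(P, zero),  d = d.
Bind L := r(P, zero); substituting into the 2 remaining equations that mention L gives: times(7, r(P, zero)) = times(7, U),  p(p(times(r(P, zero), U), 6), p(7, true)) = p(p(A, 6), p(7, true)).
Delete trivial equation d = d.
Decompose times/2: 7 = 7,  r(P, zero) = U.
Delete trivial equation 7 = 7.
Bind U := r(P, zero); substituting into the one remaining equation that mentions U gives: p(p(times(r(P, zero), r(P, zero)), 6), p(7, true)) = p(p(A, 6), p(7, true)).
Decompose p/2: p(times(r(P, zero), r(P, zero)), 6) = p(A, 6),  p(7, true) = p(7, true).
Decompose p/2: times(r(P, zero), r(P, zero)) = A,  6 = 6.
Bind A := times(r(P, zero), r(P, zero)); substituting into the one remaining equation that mentions A gives: r(times(d, d), times(1, r(times(r(P, zero), r(P, zero)), p(true, 1)))) = r(times(d, d), times(1, Y2)).
Delete trivial equation 6 = 6.
Delete trivial equation p(7, true) = p(7, true).
Decompose times/2: p(true, d) = p(true, P),  d = d.
Decompose p/2: true = true,  d = P.
Delete trivial equation true = true.
Bind P := d; substituting into the one remaining equation that mentions P gives: r(times(d, d), times(1, r(times(r(d, zero), r(d, zero)), p(true, 1)))) = r(times(d, d), times(1, Y2)). Substituting into the earlier bindings gives L := r(d, zero), U := r(d, zero), A := times(r(d, zero), r(d, zero)).
Delete trivial equation d = d.
Decompose r/2: times(d, d) = times(d, d),  times(1, r(times(r(d, zero), r(d, zero)), p(true, 1))) = times(1, Y2).
Delete trivial equation times(d, d) = times(d, d).
Decompose times/2: 1 = 1,  r(times(r(d, zero), r(d, zero)), p(true, 1)) = Y2.
Delete trivial equation 1 = 1.
Bind Y2 := r(times(r(d, zero), r(d, zero)), p(true, 1)).
MGU = { L ↦ r(d, zero), U ↦ r(d, zero), A ↦ times(r(d, zero), r(d, zero)), P ↦ d, Y2 ↦ r(times(r(d, zero), r(d, zero)), p(true, 1)) }, so Y2 ↦ r(times(r(d, zero), r(d, zero)), p(true, 1)).

r(times(r(d, zero), r(d, zero)), p(true, 1))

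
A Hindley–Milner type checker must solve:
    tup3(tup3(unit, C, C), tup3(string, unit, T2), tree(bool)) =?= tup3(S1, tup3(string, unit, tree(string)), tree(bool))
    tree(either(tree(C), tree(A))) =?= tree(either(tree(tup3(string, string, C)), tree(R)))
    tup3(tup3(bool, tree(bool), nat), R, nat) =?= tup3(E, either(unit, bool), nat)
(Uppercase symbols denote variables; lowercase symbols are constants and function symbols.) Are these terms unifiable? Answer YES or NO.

NO

Decompose tup3/3: tup3(unit, C, C) =?= S1,  tup3(string, unit, T2) =?= tup3(string, unit, tree(string)),  tree(bool) =?= tree(bool).
Bind S1 := tup3(unit, C, C); no other remaining equation mentions S1.
Decompose tup3/3: string =?= string,  unit =?= unit,  T2 =?= tree(string).
Delete trivial equation string =?= string.
Delete trivial equation unit =?= unit.
Bind T2 := tree(string); no other remaining equation mentions T2.
Delete trivial equation tree(bool) =?= tree(bool).
Decompose tree/1: either(tree(C), tree(A)) =?= either(tree(tup3(string, string, C)), tree(R)).
Decompose either/2: tree(C) =?= tree(tup3(string, string, C)),  tree(A) =?= tree(R).
Decompose tree/1: C =?= tup3(string, string, C).
Occurs check fails: C occurs in tup3(string, string, C); the equation C =?= tup3(string, string, C) has no finite solution.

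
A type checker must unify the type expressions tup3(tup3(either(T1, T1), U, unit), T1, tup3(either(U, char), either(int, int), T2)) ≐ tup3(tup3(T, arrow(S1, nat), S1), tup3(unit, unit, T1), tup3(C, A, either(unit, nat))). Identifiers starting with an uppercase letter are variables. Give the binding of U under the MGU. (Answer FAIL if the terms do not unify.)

Decompose tup3/3: tup3(either(T1, T1), U, unit) ≐ tup3(T, arrow(S1, nat), S1),  T1 ≐ tup3(unit, unit, T1),  tup3(either(U, char), either(int, int), T2) ≐ tup3(C, A, either(unit, nat)).
Decompose tup3/3: either(T1, T1) ≐ T,  U ≐ arrow(S1, nat),  unit ≐ S1.
Bind T := either(T1, T1); no other remaining equation mentions T.
Bind U := arrow(S1, nat); substituting into the one remaining equation that mentions U gives: tup3(either(arrow(S1, nat), char), either(int, int), T2) ≐ tup3(C, A, either(unit, nat)).
Bind S1 := unit; substituting into the one remaining equation that mentions S1 gives: tup3(either(arrow(unit, nat), char), either(int, int), T2) ≐ tup3(C, A, either(unit, nat)). Substituting into the earlier binding gives U := arrow(unit, nat).
Occurs check fails: T1 occurs in tup3(unit, unit, T1); the equation T1 ≐ tup3(unit, unit, T1) has no finite solution.

FAIL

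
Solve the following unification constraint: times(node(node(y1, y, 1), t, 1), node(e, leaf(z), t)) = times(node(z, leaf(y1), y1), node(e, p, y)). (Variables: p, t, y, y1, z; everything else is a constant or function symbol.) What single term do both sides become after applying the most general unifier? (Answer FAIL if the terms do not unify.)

Decompose times/2: node(node(y1, y, 1), t, 1) = node(z, leaf(y1), y1),  node(e, leaf(z), t) = node(e, p, y).
Decompose node/3: node(y1, y, 1) = z,  t = leaf(y1),  1 = y1.
Bind z := node(y1, y, 1); substituting into the one remaining equation that mentions z gives: node(e, leaf(node(y1, y, 1)), t) = node(e, p, y).
Bind t := leaf(y1); substituting into the one remaining equation that mentions t gives: node(e, leaf(node(y1, y, 1)), leaf(y1)) = node(e, p, y).
Bind y1 := 1; substituting into the remaining equation gives: node(e, leaf(node(1, y, 1)), leaf(1)) = node(e, p, y). Substituting into the earlier bindings gives z := node(1, y, 1), t := leaf(1).
Decompose node/3: e = e,  leaf(node(1, y, 1)) = p,  leaf(1) = y.
Delete trivial equation e = e.
Bind p := leaf(node(1, y, 1)); no other remaining equation mentions p.
Bind y := leaf(1). Substituting into the earlier bindings gives z := node(1, leaf(1), 1), p := leaf(node(1, leaf(1), 1)).
Applying the MGU to either side gives times(node(node(1, leaf(1), 1), leaf(1), 1), node(e, leaf(node(1, leaf(1), 1)), leaf(1))).

times(node(node(1, leaf(1), 1), leaf(1), 1), node(e, leaf(node(1, leaf(1), 1)), leaf(1)))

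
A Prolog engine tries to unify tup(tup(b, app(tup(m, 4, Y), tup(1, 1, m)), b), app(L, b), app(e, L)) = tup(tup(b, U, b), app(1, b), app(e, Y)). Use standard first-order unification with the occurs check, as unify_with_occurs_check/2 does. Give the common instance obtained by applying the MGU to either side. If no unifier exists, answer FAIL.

Decompose tup/3: tup(b, app(tup(m, 4, Y), tup(1, 1, m)), b) = tup(b, U, b),  app(L, b) = app(1, b),  app(e, L) = app(e, Y).
Decompose tup/3: b = b,  app(tup(m, 4, Y), tup(1, 1, m)) = U,  b = b.
Delete trivial equation b = b.
Bind U := app(tup(m, 4, Y), tup(1, 1, m)); no other remaining equation mentions U.
Delete trivial equation b = b.
Decompose app/2: L = 1,  b = b.
Bind L := 1; substituting into the one remaining equation that mentions L gives: app(e, 1) = app(e, Y).
Delete trivial equation b = b.
Decompose app/2: e = e,  1 = Y.
Delete trivial equation e = e.
Bind Y := 1. Substituting into the earlier binding gives U := app(tup(m, 4, 1), tup(1, 1, m)).
Applying the MGU to either side gives tup(tup(b, app(tup(m, 4, 1), tup(1, 1, m)), b), app(1, b), app(e, 1)).

tup(tup(b, app(tup(m, 4, 1), tup(1, 1, m)), b), app(1, b), app(e, 1))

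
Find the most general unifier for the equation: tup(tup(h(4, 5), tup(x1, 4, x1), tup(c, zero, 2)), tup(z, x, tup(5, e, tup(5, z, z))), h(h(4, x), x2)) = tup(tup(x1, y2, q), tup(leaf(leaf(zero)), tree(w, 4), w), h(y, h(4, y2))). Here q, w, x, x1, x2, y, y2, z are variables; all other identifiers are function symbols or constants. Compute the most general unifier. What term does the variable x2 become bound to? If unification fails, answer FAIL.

Decompose tup/3: tup(h(4, 5), tup(x1, 4, x1), tup(c, zero, 2)) = tup(x1, y2, q),  tup(z, x, tup(5, e, tup(5, z, z))) = tup(leaf(leaf(zero)), tree(w, 4), w),  h(h(4, x), x2) = h(y, h(4, y2)).
Decompose tup/3: h(4, 5) = x1,  tup(x1, 4, x1) = y2,  tup(c, zero, 2) = q.
Bind x1 := h(4, 5); substituting into the one remaining equation that mentions x1 gives: tup(h(4, 5), 4, h(4, 5)) = y2.
Bind y2 := tup(h(4, 5), 4, h(4, 5)); substituting into the one remaining equation that mentions y2 gives: h(h(4, x), x2) = h(y, h(4, tup(h(4, 5), 4, h(4, 5)))).
Bind q := tup(c, zero, 2); no other remaining equation mentions q.
Decompose tup/3: z = leaf(leaf(zero)),  x = tree(w, 4),  tup(5, e, tup(5, z, z)) = w.
Bind z := leaf(leaf(zero)); substituting into the one remaining equation that mentions z gives: tup(5, e, tup(5, leaf(leaf(zero)), leaf(leaf(zero)))) = w.
Bind x := tree(w, 4); substituting into the one remaining equation that mentions x gives: h(h(4, tree(w, 4)), x2) = h(y, h(4, tup(h(4, 5), 4, h(4, 5)))).
Bind w := tup(5, e, tup(5, leaf(leaf(zero)), leaf(leaf(zero)))); substituting into the remaining equation gives: h(h(4, tree(tup(5, e, tup(5, leaf(leaf(zero)), leaf(leaf(zero)))), 4)), x2) = h(y, h(4, tup(h(4, 5), 4, h(4, 5)))). Substituting into the earlier binding gives x := tree(tup(5, e, tup(5, leaf(leaf(zero)), leaf(leaf(zero)))), 4).
Decompose h/2: h(4, tree(tup(5, e, tup(5, leaf(leaf(zero)), leaf(leaf(zero)))), 4)) = y,  x2 = h(4, tup(h(4, 5), 4, h(4, 5))).
Bind y := h(4, tree(tup(5, e, tup(5, leaf(leaf(zero)), leaf(leaf(zero)))), 4)); no other remaining equation mentions y.
Bind x2 := h(4, tup(h(4, 5), 4, h(4, 5))).
MGU = { x1 -> h(4, 5), y2 -> tup(h(4, 5), 4, h(4, 5)), q -> tup(c, zero, 2), z -> leaf(leaf(zero)), x -> tree(tup(5, e, tup(5, leaf(leaf(zero)), leaf(leaf(zero)))), 4), w -> tup(5, e, tup(5, leaf(leaf(zero)), leaf(leaf(zero)))), y -> h(4, tree(tup(5, e, tup(5, leaf(leaf(zero)), leaf(leaf(zero)))), 4)), x2 -> h(4, tup(h(4, 5), 4, h(4, 5))) }, so x2 -> h(4, tup(h(4, 5), 4, h(4, 5))).

h(4, tup(h(4, 5), 4, h(4, 5)))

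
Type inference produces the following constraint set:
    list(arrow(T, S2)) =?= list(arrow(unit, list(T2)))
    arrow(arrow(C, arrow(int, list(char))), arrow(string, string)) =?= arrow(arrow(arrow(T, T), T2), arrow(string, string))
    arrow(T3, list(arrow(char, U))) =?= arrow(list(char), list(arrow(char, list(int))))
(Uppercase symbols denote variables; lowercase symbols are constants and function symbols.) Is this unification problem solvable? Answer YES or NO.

YES

Decompose list/1: arrow(T, S2) =?= arrow(unit, list(T2)).
Decompose arrow/2: T =?= unit,  S2 =?= list(T2).
Bind T := unit; substituting into the one remaining equation that mentions T gives: arrow(arrow(C, arrow(int, list(char))), arrow(string, string)) =?= arrow(arrow(arrow(unit, unit), T2), arrow(string, string)).
Bind S2 := list(T2); no other remaining equation mentions S2.
Decompose arrow/2: arrow(C, arrow(int, list(char))) =?= arrow(arrow(unit, unit), T2),  arrow(string, string) =?= arrow(string, string).
Decompose arrow/2: C =?= arrow(unit, unit),  arrow(int, list(char)) =?= T2.
Bind C := arrow(unit, unit); no other remaining equation mentions C.
Bind T2 := arrow(int, list(char)); no other remaining equation mentions T2. Substituting into the earlier binding gives S2 := list(arrow(int, list(char))).
Delete trivial equation arrow(string, string) =?= arrow(string, string).
Decompose arrow/2: T3 =?= list(char),  list(arrow(char, U)) =?= list(arrow(char, list(int))).
Bind T3 := list(char); no other remaining equation mentions T3.
Decompose list/1: arrow(char, U) =?= arrow(char, list(int)).
Decompose arrow/2: char =?= char,  U =?= list(int).
Delete trivial equation char =?= char.
Bind U := list(int).
No equations remain and no clash or occurs-check failure arose, so a unifier exists.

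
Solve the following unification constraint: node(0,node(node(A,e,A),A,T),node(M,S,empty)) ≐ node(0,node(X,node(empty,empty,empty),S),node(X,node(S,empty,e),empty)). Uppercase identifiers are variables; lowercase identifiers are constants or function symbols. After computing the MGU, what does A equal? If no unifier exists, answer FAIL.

Decompose node/3: 0 ≐ 0,  node(node(A,e,A),A,T) ≐ node(X,node(empty,empty,empty),S),  node(M,S,empty) ≐ node(X,node(S,empty,e),empty).
Delete trivial equation 0 ≐ 0.
Decompose node/3: node(A,e,A) ≐ X,  A ≐ node(empty,empty,empty),  T ≐ S.
Bind X := node(A,e,A); substituting into the one remaining equation that mentions X gives: node(M,S,empty) ≐ node(node(A,e,A),node(S,empty,e),empty).
Bind A := node(empty,empty,empty); substituting into the one remaining equation that mentions A gives: node(M,S,empty) ≐ node(node(node(empty,empty,empty),e,node(empty,empty,empty)),node(S,empty,e),empty). Substituting into the earlier binding gives X := node(node(empty,empty,empty),e,node(empty,empty,empty)).
Bind T := S; no other remaining equation mentions T.
Decompose node/3: M ≐ node(node(empty,empty,empty),e,node(empty,empty,empty)),  S ≐ node(S,empty,e),  empty ≐ empty.
Bind M := node(node(empty,empty,empty),e,node(empty,empty,empty)); no other remaining equation mentions M.
Occurs check fails: S occurs in node(S,empty,e); the equation S ≐ node(S,empty,e) has no finite solution.

FAIL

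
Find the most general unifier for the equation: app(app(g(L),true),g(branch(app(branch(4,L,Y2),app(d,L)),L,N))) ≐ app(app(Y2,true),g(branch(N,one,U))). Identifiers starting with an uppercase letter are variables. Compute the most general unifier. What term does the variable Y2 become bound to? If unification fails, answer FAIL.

g(one)

Decompose app/2: app(g(L),true) ≐ app(Y2,true),  g(branch(app(branch(4,L,Y2),app(d,L)),L,N)) ≐ g(branch(N,one,U)).
Decompose app/2: g(L) ≐ Y2,  true ≐ true.
Bind Y2 := g(L); substituting into the one remaining equation that mentions Y2 gives: g(branch(app(branch(4,L,g(L)),app(d,L)),L,N)) ≐ g(branch(N,one,U)).
Delete trivial equation true ≐ true.
Decompose g/1: branch(app(branch(4,L,g(L)),app(d,L)),L,N) ≐ branch(N,one,U).
Decompose branch/3: app(branch(4,L,g(L)),app(d,L)) ≐ N,  L ≐ one,  N ≐ U.
Bind N := app(branch(4,L,g(L)),app(d,L)); substituting into the one remaining equation that mentions N gives: app(branch(4,L,g(L)),app(d,L)) ≐ U.
Bind L := one; substituting into the remaining equation gives: app(branch(4,one,g(one)),app(d,one)) ≐ U. Substituting into the earlier bindings gives Y2 := g(one), N := app(branch(4,one,g(one)),app(d,one)).
Bind U := app(branch(4,one,g(one)),app(d,one)).
MGU = { Y2 ↦ g(one), N ↦ app(branch(4,one,g(one)),app(d,one)), L ↦ one, U ↦ app(branch(4,one,g(one)),app(d,one)) }, so Y2 ↦ g(one).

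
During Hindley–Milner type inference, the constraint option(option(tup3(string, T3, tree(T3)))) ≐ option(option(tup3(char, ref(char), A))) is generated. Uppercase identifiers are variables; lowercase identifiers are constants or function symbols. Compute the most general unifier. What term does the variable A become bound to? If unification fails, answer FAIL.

Decompose option/1: option(tup3(string, T3, tree(T3))) ≐ option(tup3(char, ref(char), A)).
Decompose option/1: tup3(string, T3, tree(T3)) ≐ tup3(char, ref(char), A).
Decompose tup3/3: string ≐ char,  T3 ≐ ref(char),  tree(T3) ≐ A.
Clash: constants string and char differ; no unifier exists.

FAIL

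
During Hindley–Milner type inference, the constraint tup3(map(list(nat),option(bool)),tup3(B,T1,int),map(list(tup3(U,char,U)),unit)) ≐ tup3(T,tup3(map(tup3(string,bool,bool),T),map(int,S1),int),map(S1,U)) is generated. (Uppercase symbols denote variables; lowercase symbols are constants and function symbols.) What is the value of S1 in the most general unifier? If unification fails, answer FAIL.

Decompose tup3/3: map(list(nat),option(bool)) ≐ T,  tup3(B,T1,int) ≐ tup3(map(tup3(string,bool,bool),T),map(int,S1),int),  map(list(tup3(U,char,U)),unit) ≐ map(S1,U).
Bind T := map(list(nat),option(bool)); substituting into the one remaining equation that mentions T gives: tup3(B,T1,int) ≐ tup3(map(tup3(string,bool,bool),map(list(nat),option(bool))),map(int,S1),int).
Decompose tup3/3: B ≐ map(tup3(string,bool,bool),map(list(nat),option(bool))),  T1 ≐ map(int,S1),  int ≐ int.
Bind B := map(tup3(string,bool,bool),map(list(nat),option(bool))); no other remaining equation mentions B.
Bind T1 := map(int,S1); no other remaining equation mentions T1.
Delete trivial equation int ≐ int.
Decompose map/2: list(tup3(U,char,U)) ≐ S1,  unit ≐ U.
Bind S1 := list(tup3(U,char,U)); no other remaining equation mentions S1. Substituting into the earlier binding gives T1 := map(int,list(tup3(U,char,U))).
Bind U := unit. Substituting into the earlier bindings gives T1 := map(int,list(tup3(unit,char,unit))), S1 := list(tup3(unit,char,unit)).
MGU = { T ↦ map(list(nat),option(bool)), B ↦ map(tup3(string,bool,bool),map(list(nat),option(bool))), T1 ↦ map(int,list(tup3(unit,char,unit))), S1 ↦ list(tup3(unit,char,unit)), U ↦ unit }, so S1 ↦ list(tup3(unit,char,unit)).

list(tup3(unit,char,unit))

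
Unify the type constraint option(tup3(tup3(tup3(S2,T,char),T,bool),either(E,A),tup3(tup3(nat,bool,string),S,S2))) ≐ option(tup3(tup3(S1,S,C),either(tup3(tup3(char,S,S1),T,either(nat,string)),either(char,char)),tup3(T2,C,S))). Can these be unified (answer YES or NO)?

YES

Decompose option/1: tup3(tup3(tup3(S2,T,char),T,bool),either(E,A),tup3(tup3(nat,bool,string),S,S2)) ≐ tup3(tup3(S1,S,C),either(tup3(tup3(char,S,S1),T,either(nat,string)),either(char,char)),tup3(T2,C,S)).
Decompose tup3/3: tup3(tup3(S2,T,char),T,bool) ≐ tup3(S1,S,C),  either(E,A) ≐ either(tup3(tup3(char,S,S1),T,either(nat,string)),either(char,char)),  tup3(tup3(nat,bool,string),S,S2) ≐ tup3(T2,C,S).
Decompose tup3/3: tup3(S2,T,char) ≐ S1,  T ≐ S,  bool ≐ C.
Bind S1 := tup3(S2,T,char); substituting into the one remaining equation that mentions S1 gives: either(E,A) ≐ either(tup3(tup3(char,S,tup3(S2,T,char)),T,either(nat,string)),either(char,char)).
Bind T := S; substituting into the one remaining equation that mentions T gives: either(E,A) ≐ either(tup3(tup3(char,S,tup3(S2,S,char)),S,either(nat,string)),either(char,char)). Substituting into the earlier binding gives S1 := tup3(S2,S,char).
Bind C := bool; substituting into the one remaining equation that mentions C gives: tup3(tup3(nat,bool,string),S,S2) ≐ tup3(T2,bool,S).
Decompose either/2: E ≐ tup3(tup3(char,S,tup3(S2,S,char)),S,either(nat,string)),  A ≐ either(char,char).
Bind E := tup3(tup3(char,S,tup3(S2,S,char)),S,either(nat,string)); no other remaining equation mentions E.
Bind A := either(char,char); no other remaining equation mentions A.
Decompose tup3/3: tup3(nat,bool,string) ≐ T2,  S ≐ bool,  S2 ≐ S.
Bind T2 := tup3(nat,bool,string); no other remaining equation mentions T2.
Bind S := bool; substituting into the remaining equation gives: S2 ≐ bool. Substituting into the earlier bindings gives S1 := tup3(S2,bool,char), T := bool, E := tup3(tup3(char,bool,tup3(S2,bool,char)),bool,either(nat,string)).
Bind S2 := bool. Substituting into the earlier bindings gives S1 := tup3(bool,bool,char), E := tup3(tup3(char,bool,tup3(bool,bool,char)),bool,either(nat,string)).
No equations remain and no clash or occurs-check failure arose, so a unifier exists.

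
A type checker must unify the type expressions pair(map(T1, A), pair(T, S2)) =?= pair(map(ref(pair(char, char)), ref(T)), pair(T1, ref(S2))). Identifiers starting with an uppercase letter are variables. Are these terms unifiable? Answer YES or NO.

NO

Decompose pair/2: map(T1, A) =?= map(ref(pair(char, char)), ref(T)),  pair(T, S2) =?= pair(T1, ref(S2)).
Decompose map/2: T1 =?= ref(pair(char, char)),  A =?= ref(T).
Bind T1 := ref(pair(char, char)); substituting into the one remaining equation that mentions T1 gives: pair(T, S2) =?= pair(ref(pair(char, char)), ref(S2)).
Bind A := ref(T); no other remaining equation mentions A.
Decompose pair/2: T =?= ref(pair(char, char)),  S2 =?= ref(S2).
Bind T := ref(pair(char, char)); no other remaining equation mentions T. Substituting into the earlier binding gives A := ref(ref(pair(char, char))).
Occurs check fails: S2 occurs in ref(S2); the equation S2 =?= ref(S2) has no finite solution.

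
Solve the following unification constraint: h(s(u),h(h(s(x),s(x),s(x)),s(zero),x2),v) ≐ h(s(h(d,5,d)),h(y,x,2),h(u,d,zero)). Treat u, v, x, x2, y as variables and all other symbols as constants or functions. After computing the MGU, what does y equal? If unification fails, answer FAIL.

Decompose h/3: s(u) ≐ s(h(d,5,d)),  h(h(s(x),s(x),s(x)),s(zero),x2) ≐ h(y,x,2),  v ≐ h(u,d,zero).
Decompose s/1: u ≐ h(d,5,d).
Bind u := h(d,5,d); substituting into the one remaining equation that mentions u gives: v ≐ h(h(d,5,d),d,zero).
Decompose h/3: h(s(x),s(x),s(x)) ≐ y,  s(zero) ≐ x,  x2 ≐ 2.
Bind y := h(s(x),s(x),s(x)); no other remaining equation mentions y.
Bind x := s(zero); no other remaining equation mentions x. Substituting into the earlier binding gives y := h(s(s(zero)),s(s(zero)),s(s(zero))).
Bind x2 := 2; no other remaining equation mentions x2.
Bind v := h(h(d,5,d),d,zero).
MGU = { u -> h(d,5,d), y -> h(s(s(zero)),s(s(zero)),s(s(zero))), x -> s(zero), x2 -> 2, v -> h(h(d,5,d),d,zero) }, so y -> h(s(s(zero)),s(s(zero)),s(s(zero))).

h(s(s(zero)),s(s(zero)),s(s(zero)))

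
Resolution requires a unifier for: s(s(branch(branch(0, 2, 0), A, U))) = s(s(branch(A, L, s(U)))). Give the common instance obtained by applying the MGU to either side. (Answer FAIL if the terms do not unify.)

FAIL

Decompose s/1: s(branch(branch(0, 2, 0), A, U)) = s(branch(A, L, s(U))).
Decompose s/1: branch(branch(0, 2, 0), A, U) = branch(A, L, s(U)).
Decompose branch/3: branch(0, 2, 0) = A,  A = L,  U = s(U).
Bind A := branch(0, 2, 0); substituting into the one remaining equation that mentions A gives: branch(0, 2, 0) = L.
Bind L := branch(0, 2, 0); no other remaining equation mentions L.
Occurs check fails: U occurs in s(U); the equation U = s(U) has no finite solution.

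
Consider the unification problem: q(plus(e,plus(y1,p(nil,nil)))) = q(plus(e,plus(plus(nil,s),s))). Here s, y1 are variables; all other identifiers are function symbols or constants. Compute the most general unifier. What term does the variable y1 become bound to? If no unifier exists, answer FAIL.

plus(nil,p(nil,nil))

Decompose q/1: plus(e,plus(y1,p(nil,nil))) = plus(e,plus(plus(nil,s),s)).
Decompose plus/2: e = e,  plus(y1,p(nil,nil)) = plus(plus(nil,s),s).
Delete trivial equation e = e.
Decompose plus/2: y1 = plus(nil,s),  p(nil,nil) = s.
Bind y1 := plus(nil,s); no other remaining equation mentions y1.
Bind s := p(nil,nil). Substituting into the earlier binding gives y1 := plus(nil,p(nil,nil)).
MGU = { y1 -> plus(nil,p(nil,nil)), s -> p(nil,nil) }, so y1 -> plus(nil,p(nil,nil)).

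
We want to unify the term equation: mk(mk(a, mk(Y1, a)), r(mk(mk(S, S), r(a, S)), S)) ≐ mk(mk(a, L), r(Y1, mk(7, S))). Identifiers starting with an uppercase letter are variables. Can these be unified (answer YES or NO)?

Decompose mk/2: mk(a, mk(Y1, a)) ≐ mk(a, L),  r(mk(mk(S, S), r(a, S)), S) ≐ r(Y1, mk(7, S)).
Decompose mk/2: a ≐ a,  mk(Y1, a) ≐ L.
Delete trivial equation a ≐ a.
Bind L := mk(Y1, a); no other remaining equation mentions L.
Decompose r/2: mk(mk(S, S), r(a, S)) ≐ Y1,  S ≐ mk(7, S).
Bind Y1 := mk(mk(S, S), r(a, S)); no other remaining equation mentions Y1. Substituting into the earlier binding gives L := mk(mk(mk(S, S), r(a, S)), a).
Occurs check fails: S occurs in mk(7, S); the equation S ≐ mk(7, S) has no finite solution.

NO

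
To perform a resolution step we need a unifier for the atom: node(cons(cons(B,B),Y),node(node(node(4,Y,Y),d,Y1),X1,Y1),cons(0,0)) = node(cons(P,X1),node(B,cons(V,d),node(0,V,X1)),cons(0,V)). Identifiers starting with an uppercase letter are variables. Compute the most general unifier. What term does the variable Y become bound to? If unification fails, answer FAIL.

cons(0,d)

Decompose node/3: cons(cons(B,B),Y) = cons(P,X1),  node(node(node(4,Y,Y),d,Y1),X1,Y1) = node(B,cons(V,d),node(0,V,X1)),  cons(0,0) = cons(0,V).
Decompose cons/2: cons(B,B) = P,  Y = X1.
Bind P := cons(B,B); no other remaining equation mentions P.
Bind Y := X1; substituting into the one remaining equation that mentions Y gives: node(node(node(4,X1,X1),d,Y1),X1,Y1) = node(B,cons(V,d),node(0,V,X1)).
Decompose node/3: node(node(4,X1,X1),d,Y1) = B,  X1 = cons(V,d),  Y1 = node(0,V,X1).
Bind B := node(node(4,X1,X1),d,Y1); no other remaining equation mentions B. Substituting into the earlier binding gives P := cons(node(node(4,X1,X1),d,Y1),node(node(4,X1,X1),d,Y1)).
Bind X1 := cons(V,d); substituting into the one remaining equation that mentions X1 gives: Y1 = node(0,V,cons(V,d)). Substituting into the earlier bindings gives P := cons(node(node(4,cons(V,d),cons(V,d)),d,Y1),node(node(4,cons(V,d),cons(V,d)),d,Y1)), Y := cons(V,d), B := node(node(4,cons(V,d),cons(V,d)),d,Y1).
Bind Y1 := node(0,V,cons(V,d)); no other remaining equation mentions Y1. Substituting into the earlier bindings gives P := cons(node(node(4,cons(V,d),cons(V,d)),d,node(0,V,cons(V,d))),node(node(4,cons(V,d),cons(V,d)),d,node(0,V,cons(V,d)))), B := node(node(4,cons(V,d),cons(V,d)),d,node(0,V,cons(V,d))).
Decompose cons/2: 0 = 0,  0 = V.
Delete trivial equation 0 = 0.
Bind V := 0. Substituting into the earlier bindings gives P := cons(node(node(4,cons(0,d),cons(0,d)),d,node(0,0,cons(0,d))),node(node(4,cons(0,d),cons(0,d)),d,node(0,0,cons(0,d)))), Y := cons(0,d), B := node(node(4,cons(0,d),cons(0,d)),d,node(0,0,cons(0,d))), X1 := cons(0,d), Y1 := node(0,0,cons(0,d)).
MGU = { P ↦ cons(node(node(4,cons(0,d),cons(0,d)),d,node(0,0,cons(0,d))),node(node(4,cons(0,d),cons(0,d)),d,node(0,0,cons(0,d)))), Y ↦ cons(0,d), B ↦ node(node(4,cons(0,d),cons(0,d)),d,node(0,0,cons(0,d))), X1 ↦ cons(0,d), Y1 ↦ node(0,0,cons(0,d)), V ↦ 0 }, so Y ↦ cons(0,d).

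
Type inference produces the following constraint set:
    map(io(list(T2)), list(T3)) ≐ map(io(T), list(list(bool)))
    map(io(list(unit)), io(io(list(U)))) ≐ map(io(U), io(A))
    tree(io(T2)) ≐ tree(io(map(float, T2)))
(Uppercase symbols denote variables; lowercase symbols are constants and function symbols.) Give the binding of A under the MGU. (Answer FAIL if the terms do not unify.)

FAIL

Decompose map/2: io(list(T2)) ≐ io(T),  list(T3) ≐ list(list(bool)).
Decompose io/1: list(T2) ≐ T.
Bind T := list(T2); no other remaining equation mentions T.
Decompose list/1: T3 ≐ list(bool).
Bind T3 := list(bool); no other remaining equation mentions T3.
Decompose map/2: io(list(unit)) ≐ io(U),  io(io(list(U))) ≐ io(A).
Decompose io/1: list(unit) ≐ U.
Bind U := list(unit); substituting into the one remaining equation that mentions U gives: io(io(list(list(unit)))) ≐ io(A).
Decompose io/1: io(list(list(unit))) ≐ A.
Bind A := io(list(list(unit))); no other remaining equation mentions A.
Decompose tree/1: io(T2) ≐ io(map(float, T2)).
Decompose io/1: T2 ≐ map(float, T2).
Occurs check fails: T2 occurs in map(float, T2); the equation T2 ≐ map(float, T2) has no finite solution.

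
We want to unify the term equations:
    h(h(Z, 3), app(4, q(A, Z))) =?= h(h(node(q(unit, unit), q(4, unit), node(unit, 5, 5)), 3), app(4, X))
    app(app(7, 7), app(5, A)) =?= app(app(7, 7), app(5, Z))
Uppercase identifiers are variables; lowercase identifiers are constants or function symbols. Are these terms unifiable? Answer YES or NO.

YES

Decompose h/2: h(Z, 3) =?= h(node(q(unit, unit), q(4, unit), node(unit, 5, 5)), 3),  app(4, q(A, Z)) =?= app(4, X).
Decompose h/2: Z =?= node(q(unit, unit), q(4, unit), node(unit, 5, 5)),  3 =?= 3.
Bind Z := node(q(unit, unit), q(4, unit), node(unit, 5, 5)); substituting into the 2 remaining equations that mention Z gives: app(4, q(A, node(q(unit, unit), q(4, unit), node(unit, 5, 5)))) =?= app(4, X),  app(app(7, 7), app(5, A)) =?= app(app(7, 7), app(5, node(q(unit, unit), q(4, unit), node(unit, 5, 5)))).
Delete trivial equation 3 =?= 3.
Decompose app/2: 4 =?= 4,  q(A, node(q(unit, unit), q(4, unit), node(unit, 5, 5))) =?= X.
Delete trivial equation 4 =?= 4.
Bind X := q(A, node(q(unit, unit), q(4, unit), node(unit, 5, 5))); no other remaining equation mentions X.
Decompose app/2: app(7, 7) =?= app(7, 7),  app(5, A) =?= app(5, node(q(unit, unit), q(4, unit), node(unit, 5, 5))).
Delete trivial equation app(7, 7) =?= app(7, 7).
Decompose app/2: 5 =?= 5,  A =?= node(q(unit, unit), q(4, unit), node(unit, 5, 5)).
Delete trivial equation 5 =?= 5.
Bind A := node(q(unit, unit), q(4, unit), node(unit, 5, 5)). Substituting into the earlier binding gives X := q(node(q(unit, unit), q(4, unit), node(unit, 5, 5)), node(q(unit, unit), q(4, unit), node(unit, 5, 5))).
No equations remain and no clash or occurs-check failure arose, so a unifier exists.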